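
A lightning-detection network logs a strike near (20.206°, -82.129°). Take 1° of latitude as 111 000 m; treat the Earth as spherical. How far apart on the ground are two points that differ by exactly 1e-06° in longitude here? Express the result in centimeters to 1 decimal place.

One degree of longitude here spans 111000 × cos 20.206° = 111000 × 0.9385 ≈ 104169 m; 1e-06° of that is 0.104169 m.
That is 0.104169 m = 10.417 cm.

10.4 centimeters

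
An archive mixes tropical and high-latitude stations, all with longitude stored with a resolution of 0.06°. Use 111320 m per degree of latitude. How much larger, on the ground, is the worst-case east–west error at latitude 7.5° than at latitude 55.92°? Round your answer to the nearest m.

1440 m

With a 0.06° grid the true value lies within half a step, ±0.06°/2 = ±0.03°, of the stored one.
At 7.5°: 0.03° × 111320 × cos 7.5° = 0.03 × 111320 × 0.9914 ≈ 3311 m.
At 55.92°: 0.03° × 111320 × cos 55.92° = 0.03 × 111320 × 0.5603 ≈ 1871.3 m.
So the lower-latitude error exceeds the higher by 3311 − 1871.3 = 1439.7 m.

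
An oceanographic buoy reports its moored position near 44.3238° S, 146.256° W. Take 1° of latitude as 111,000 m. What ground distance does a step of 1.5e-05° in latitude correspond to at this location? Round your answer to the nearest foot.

Along a meridian 1.5e-05° is 1.5e-05 × 111000 = 1.665 m.
Converting: 1.665 m × 3.2808 ft/m ≈ 5.4626 ft.

5 feet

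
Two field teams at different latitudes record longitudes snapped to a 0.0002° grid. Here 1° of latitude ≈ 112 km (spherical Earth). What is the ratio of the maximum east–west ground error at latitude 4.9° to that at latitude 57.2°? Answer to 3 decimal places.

1.839

With a 0.0002° grid the true value lies within half a step, ±0.0002°/2 = ±0.0001°, of the stored one.
Error at 4.9° = 0.0001° × 112000 × cos 4.9° ≈ 11.2 × 0.9963 = 11.159 m.
At 57.2°: 0.0001° × 112000 × cos 57.2° = 0.0001 × 112000 × 0.5417 ≈ 6.0671 m.
Ratio: 11.159 / 6.0671 = cos 4.9° / cos 57.2° ≈ 1.8393.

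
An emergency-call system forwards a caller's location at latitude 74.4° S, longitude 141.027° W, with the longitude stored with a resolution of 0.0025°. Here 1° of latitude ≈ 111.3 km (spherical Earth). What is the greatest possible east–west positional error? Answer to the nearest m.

37 m

With a 0.0025° grid the true value lies within half a step, ±0.0025°/2 = ±0.00125°, of the stored one.
At latitude 74.4° a degree of longitude spans 111300 m × cos 74.4° = 111300 × 0.2689 ≈ 29930.8 m.
East–west error: 0.00125° × 29930.8 m/° ≈ 37.4135 m.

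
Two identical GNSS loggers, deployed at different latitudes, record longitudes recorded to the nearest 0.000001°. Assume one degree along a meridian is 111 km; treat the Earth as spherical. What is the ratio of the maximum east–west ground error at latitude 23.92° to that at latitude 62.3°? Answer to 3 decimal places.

1.967

Rounding to 6 decimal places leaves the longitude within ±5e-07° of the true value.
Error at 23.92° = 5e-07° × 111000 × cos 23.92° ≈ 0.0555 × 0.9141 = 0.050733 m.
At 62.3°: 5e-07° × 111000 × cos 62.3° = 5e-07 × 111000 × 0.4648 ≈ 0.025799 m.
The ratio reduces to cos 23.92° / cos 62.3° = 0.9141/0.4648 ≈ 1.9665.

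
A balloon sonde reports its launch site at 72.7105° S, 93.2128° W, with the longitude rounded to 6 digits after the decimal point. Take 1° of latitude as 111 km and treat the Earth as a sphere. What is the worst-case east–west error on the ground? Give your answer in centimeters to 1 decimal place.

Rounding to 6 decimal places leaves the longitude within ±5e-07° of the true value.
One degree of longitude at 72.7105° is 111000 × cos 72.7105° ≈ 111000 × 0.2972 = 32989.2 m.
Maximum E–W displacement: 5e-07 × 32989.2 = 0.0164946 m.
That is 0.0164946 m = 1.6495 cm.

1.6 centimeters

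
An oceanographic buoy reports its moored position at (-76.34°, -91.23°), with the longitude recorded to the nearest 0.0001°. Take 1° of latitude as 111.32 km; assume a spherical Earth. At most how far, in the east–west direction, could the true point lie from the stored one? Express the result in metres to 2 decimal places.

Rounding to 4 decimal places leaves the longitude within ±5e-05° of the true value.
One degree of longitude at 76.34° is 111320 × cos 76.34° ≈ 111320 × 0.2362 = 26289.3 m.
Maximum E–W displacement: 5e-05 × 26289.3 = 1.31447 m.

1.31 metres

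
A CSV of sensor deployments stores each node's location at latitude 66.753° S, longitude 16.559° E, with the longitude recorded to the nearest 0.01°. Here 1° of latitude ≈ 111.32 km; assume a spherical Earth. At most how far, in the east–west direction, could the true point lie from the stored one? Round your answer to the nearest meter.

Rounding to 2 decimal places leaves the longitude within ±0.005° of the true value.
At latitude 66.753° a degree of longitude spans 111320 m × cos 66.753° = 111320 × 0.3947 ≈ 43937.5 m.
East–west error: 0.005° × 43937.5 m/° ≈ 219.688 m.

220 meters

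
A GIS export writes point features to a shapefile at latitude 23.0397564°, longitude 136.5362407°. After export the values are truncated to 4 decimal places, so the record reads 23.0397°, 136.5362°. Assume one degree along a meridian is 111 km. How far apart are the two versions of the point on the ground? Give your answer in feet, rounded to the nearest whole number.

25 feet

Δlat = 23.0397564 − 23.0397 = +0.0000564°; Δlon = 136.5362407 − 136.5362 = +0.0000407°.
North–south shift: 0.0000564 × 111000 = 6.2604 m.
E–W at 23.0397°: 0.0000407° × 111000 × cos 23.0397° = 0.0000407 × 111000 × 0.9202 ≈ 4.15734 m.
Hypotenuse of the two orthogonal shifts: √(6.2604² + 4.15734²) = 7.51506 m.
In feet: 7.51506 m ÷ 0.3048 ≈ 24.656 ft.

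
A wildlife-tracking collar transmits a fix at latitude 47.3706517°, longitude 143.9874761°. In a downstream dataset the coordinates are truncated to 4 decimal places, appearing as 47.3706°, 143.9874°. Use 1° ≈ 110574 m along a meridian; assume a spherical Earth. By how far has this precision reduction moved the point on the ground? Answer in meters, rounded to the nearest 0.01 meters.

Δlat = 47.3706517 − 47.3706 = +0.0000517°; Δlon = 143.9874761 − 143.9874 = +0.0000761°.
North–south shift: 0.0000517 × 110574 = 5.71668 m.
East–west at this latitude: 0.0000761° × 110574 × cos 47.3706° ≈ 0.0000761 × 74886.6 = 5.69887 m.
Distance: √(5.71668² + 5.69887²) ≈ 8.07202 m.

8.07 meters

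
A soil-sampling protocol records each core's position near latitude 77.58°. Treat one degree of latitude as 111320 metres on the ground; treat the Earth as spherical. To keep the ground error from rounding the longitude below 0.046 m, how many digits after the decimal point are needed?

6 decimal places

At 77.58° one degree of longitude covers 111320 × cos 77.58° ≈ 111320 × 0.2151 ≈ 23942.3 m.
Rounding to N decimal places gives at most 0.5 × 10⁻ᴺ degrees of error, i.e. 0.5 × 10⁻ᴺ × 23942.3 m.
Setting 11971.1 × 10⁻ᴺ ≤ 0.046 gives 10ᴺ ≥ 2.602e+05, i.e. N ≥ 5.42.
At 5 places the error can reach 0.12 m, but 6 places keeps it to 0.012 m.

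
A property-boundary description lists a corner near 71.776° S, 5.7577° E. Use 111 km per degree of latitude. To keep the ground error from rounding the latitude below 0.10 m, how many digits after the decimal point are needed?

6 decimal places

One degree of latitude covers 111000 m.
N decimal places → at most half a unit in the last place, 0.5 × 10⁻ᴺ° = 111000/2 × 10⁻ᴺ m.
Need 0.5 × 111000 × 10⁻ᴺ ≤ 0.10 → 10⁻ᴺ ≤ 1.802e-06, so N ≥ 5.74.
So 6 decimal places suffice (0.0555 m); 5 would allow up to 0.555 m.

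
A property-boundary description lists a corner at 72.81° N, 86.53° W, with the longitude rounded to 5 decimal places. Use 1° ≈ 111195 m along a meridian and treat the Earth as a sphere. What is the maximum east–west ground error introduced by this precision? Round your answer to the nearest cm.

Rounding to 5 decimal places leaves the longitude within ±5e-06° of the true value.
At latitude 72.81° a degree of longitude spans 111195 m × cos 72.81° = 111195 × 0.2955 ≈ 32862.7 m.
East–west error: 5e-06° × 32862.7 m/° ≈ 0.164314 m.
That is 0.164314 m = 16.431 cm.

16 cm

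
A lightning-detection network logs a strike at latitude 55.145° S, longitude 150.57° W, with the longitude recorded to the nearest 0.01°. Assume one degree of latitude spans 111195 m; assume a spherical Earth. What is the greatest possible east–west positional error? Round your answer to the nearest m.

Rounding to 2 decimal places leaves the longitude within ±0.005° of the true value.
One degree of longitude at 55.145° is 111195 × cos 55.145° ≈ 111195 × 0.5715 = 63548.1 m.
East–west error: 0.005° × 63548.1 m/° ≈ 317.741 m.

318 m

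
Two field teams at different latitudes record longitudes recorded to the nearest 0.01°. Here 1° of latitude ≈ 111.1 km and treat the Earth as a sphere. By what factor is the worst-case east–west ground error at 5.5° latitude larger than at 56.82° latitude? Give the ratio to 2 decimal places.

1.82

Rounding to 2 decimal places leaves the longitude within ±0.005° of the true value.
At 5.5°: 0.005° × 111100 × cos 5.5° = 0.005 × 111100 × 0.9954 ≈ 552.94 m.
Error at 56.82° = 0.005° × 111100 × cos 56.82° ≈ 555.5 × 0.5473 = 304.01 m.
Ratio: 552.94 / 304.01 = cos 5.5° / cos 56.82° ≈ 1.8188.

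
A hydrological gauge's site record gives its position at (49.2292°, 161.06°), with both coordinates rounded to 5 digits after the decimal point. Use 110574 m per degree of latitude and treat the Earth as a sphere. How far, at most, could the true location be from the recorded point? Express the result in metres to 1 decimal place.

0.7 metres

Rounding to 5 decimal places leaves each coordinate within ±5e-06° of the true value.
North–south component: 5e-06° × 110574 = 0.55287 m.
E–W at 49.2292°: 5e-06° × 110574 × cos 49.2292° = 5e-06 × 110574 × 0.6530 ≈ 0.361043 m.
Worst case both components are at the extreme and orthogonal: √(0.55287² + 0.361043²) ≈ 0.660316 m.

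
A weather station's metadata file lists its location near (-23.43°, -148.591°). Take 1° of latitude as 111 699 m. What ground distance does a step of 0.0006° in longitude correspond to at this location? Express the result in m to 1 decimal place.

One degree of longitude here spans 111699 × cos 23.43° = 111699 × 0.9175 ≈ 102489 m; 0.0006° of that is 61.4934 m.

61.5 m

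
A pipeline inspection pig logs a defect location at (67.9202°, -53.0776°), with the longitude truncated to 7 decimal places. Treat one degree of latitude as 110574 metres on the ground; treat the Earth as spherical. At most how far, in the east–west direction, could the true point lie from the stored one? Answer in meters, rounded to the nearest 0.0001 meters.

0.0042 meters

Truncating at 7 decimal places can drop up to a full unit in the last place, so the longitude may be off by as much as 1e-07°.
One degree of longitude at 67.9202° is 110574 × cos 67.9202° ≈ 110574 × 0.3759 = 41564.5 m.
Maximum E–W displacement: 1e-07 × 41564.5 = 0.00415645 m.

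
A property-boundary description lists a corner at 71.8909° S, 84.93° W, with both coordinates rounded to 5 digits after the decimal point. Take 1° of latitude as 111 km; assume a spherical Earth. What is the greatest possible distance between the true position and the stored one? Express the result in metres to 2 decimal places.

0.58 metres

Rounding to 5 decimal places leaves each coordinate within ±5e-06° of the true value.
N–S: 5e-06° × 111000 m/° = 0.555 m.
E–W at 71.8909°: 5e-06° × 111000 × cos 71.8909° = 5e-06 × 111000 × 0.3108 ≈ 0.172509 m.
Combining orthogonally: (0.555² + 0.172509²)^½ ≈ 0.581192 m.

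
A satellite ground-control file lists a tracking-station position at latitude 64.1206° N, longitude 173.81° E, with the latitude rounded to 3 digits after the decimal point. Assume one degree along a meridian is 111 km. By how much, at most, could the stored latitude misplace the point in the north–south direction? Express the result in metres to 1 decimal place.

Rounding to 3 decimal places leaves the latitude within ±0.0005° of the true value.
Along the meridian that is 0.0005° × 111000 m/° = 55.5 m.

55.5 metres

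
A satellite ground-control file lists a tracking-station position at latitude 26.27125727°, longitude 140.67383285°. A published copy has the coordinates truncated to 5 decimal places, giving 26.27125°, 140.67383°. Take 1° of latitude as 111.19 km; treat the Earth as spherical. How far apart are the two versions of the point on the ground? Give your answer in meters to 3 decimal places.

0.857 meters

The latitude changed by +0.00000727° and the longitude by +0.00000285°.
N–S: 0.00000727° × 111190 m/° = 0.808351 m.
East–west at this latitude: 0.00000285° × 111190 × cos 26.2712° ≈ 0.00000285 × 99705 = 0.284159 m.
Combined displacement = (0.808351² + 0.284159²)^½ ≈ 0.856842 m.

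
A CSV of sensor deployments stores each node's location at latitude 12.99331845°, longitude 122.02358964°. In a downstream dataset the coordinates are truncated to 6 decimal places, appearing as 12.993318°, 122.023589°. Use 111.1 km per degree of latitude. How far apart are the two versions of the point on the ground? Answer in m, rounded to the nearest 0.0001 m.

0.0854 m

The latitude changed by +0.00000045° and the longitude by +0.00000064°.
N–S: 0.00000045° × 111100 m/° = 0.049995 m.
E–W at 12.9933°: 0.00000064° × 111100 × cos 12.9933° = 0.00000064 × 111100 × 0.9744 ≈ 0.0692835 m.
Hypotenuse of the two orthogonal shifts: √(0.049995² + 0.0692835²) = 0.0854383 m.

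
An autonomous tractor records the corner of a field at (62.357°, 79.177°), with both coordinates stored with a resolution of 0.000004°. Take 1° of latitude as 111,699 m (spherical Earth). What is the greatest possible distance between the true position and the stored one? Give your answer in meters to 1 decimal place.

With a 0.000004° grid the true value lies within half a step, ±0.000004°/2 = ±2e-06°, of the stored one.
N–S: 2e-06° × 111699 m/° = 0.223398 m.
Longitude error → 2e-06 × 111699 × cos 62.357° = 2e-06 × 111699 × 0.4640 ≈ 0.103648 m.
Worst case both components are at the extreme and orthogonal: √(0.223398² + 0.103648²) ≈ 0.246271 m.

0.2 meters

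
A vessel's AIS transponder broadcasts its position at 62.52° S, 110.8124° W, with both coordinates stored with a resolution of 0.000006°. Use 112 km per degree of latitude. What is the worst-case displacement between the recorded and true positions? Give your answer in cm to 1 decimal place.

37.0 cm

With a 0.000006° grid the true value lies within half a step, ±0.000006°/2 = ±3e-06°, of the stored one.
N–S: 3e-06° × 112000 m/° = 0.336 m.
Longitude error → 3e-06 × 112000 × cos 62.52° = 3e-06 × 112000 × 0.4614 ≈ 0.155043 m.
The two errors are perpendicular, so the maximum displacement is √(0.336² + 0.155043²) ≈ 0.370047 m.
That is 0.370047 m = 37.005 cm.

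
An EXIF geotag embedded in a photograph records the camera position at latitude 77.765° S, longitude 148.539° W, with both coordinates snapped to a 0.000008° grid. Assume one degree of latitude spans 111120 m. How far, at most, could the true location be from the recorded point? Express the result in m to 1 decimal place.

0.5 m

With a 0.000008° grid the true value lies within half a step, ±0.000008°/2 = ±4e-06°, of the stored one.
Latitude error → 4e-06 × 111120 = 0.44448 m along the meridian.
East–west component at 77.765°: 4e-06° × 111120 × cos 77.765° ≈ 4e-06 × 23548.8 ≈ 0.094195 m.
Worst case both components are at the extreme and orthogonal: √(0.44448² + 0.094195²) ≈ 0.454351 m.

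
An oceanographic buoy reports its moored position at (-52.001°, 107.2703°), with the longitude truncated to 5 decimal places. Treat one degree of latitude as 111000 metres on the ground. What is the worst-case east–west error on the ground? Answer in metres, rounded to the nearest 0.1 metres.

Truncating at 5 decimal places can drop up to a full unit in the last place, so the longitude may be off by as much as 1e-05°.
At latitude 52.001° a degree of longitude spans 111000 m × cos 52.001° = 111000 × 0.6156 ≈ 68336.9 m.
So at most 1e-05° × 68336.9 ≈ 0.683369 m east–west.

0.7 metres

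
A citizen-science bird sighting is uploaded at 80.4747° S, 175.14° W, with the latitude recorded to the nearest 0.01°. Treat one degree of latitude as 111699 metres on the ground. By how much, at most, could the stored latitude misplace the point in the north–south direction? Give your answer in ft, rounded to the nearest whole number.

1832 ft

Rounding to 2 decimal places leaves the latitude within ±0.005° of the true value.
North–south distance: 0.005° × 111699 m/° = 558.495 m.
In feet: 558.495 m ÷ 0.3048 ≈ 1832.3 ft.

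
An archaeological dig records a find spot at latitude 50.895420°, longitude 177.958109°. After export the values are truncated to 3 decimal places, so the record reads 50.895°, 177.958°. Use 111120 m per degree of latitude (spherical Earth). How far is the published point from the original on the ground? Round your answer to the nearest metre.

The latitude changed by +0.000420° and the longitude by +0.000109°.
N–S: 0.000420° × 111120 m/° = 46.6704 m.
East–west at this latitude: 0.000109° × 111120 × cos 50.895° ≈ 0.000109 × 70088.2 = 7.63962 m.
Distance: √(46.6704² + 7.63962²) ≈ 47.2915 m.

47 metres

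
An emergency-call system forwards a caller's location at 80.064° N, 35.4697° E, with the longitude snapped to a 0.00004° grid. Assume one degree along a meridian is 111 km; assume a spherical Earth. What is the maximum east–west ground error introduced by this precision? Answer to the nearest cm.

With a 0.00004° grid the true value lies within half a step, ±0.00004°/2 = ±2e-05°, of the stored one.
At latitude 80.064° a degree of longitude spans 111000 m × cos 80.064° = 111000 × 0.1725 ≈ 19152.8 m.
So at most 2e-05° × 19152.8 ≈ 0.383057 m east–west.
That is 0.383057 m = 38.306 cm.

38 cm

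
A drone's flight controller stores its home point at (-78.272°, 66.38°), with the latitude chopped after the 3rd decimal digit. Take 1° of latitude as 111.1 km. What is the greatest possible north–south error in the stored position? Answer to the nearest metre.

Truncating at 3 decimal places can drop up to a full unit in the last place, so the latitude may be off by as much as 0.001°.
North–south distance: 0.001° × 111100 m/° = 111.1 m.

111 metres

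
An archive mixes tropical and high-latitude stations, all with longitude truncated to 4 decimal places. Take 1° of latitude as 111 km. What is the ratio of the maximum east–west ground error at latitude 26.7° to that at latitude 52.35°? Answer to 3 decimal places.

Truncating at 4 decimal places can drop up to a full unit in the last place, so the longitude may be off by as much as 0.0001°.
At 26.7°: 0.0001° × 111000 × cos 26.7° = 0.0001 × 111000 × 0.8934 ≈ 9.9164 m.
At 52.35°: 0.0001° × 111000 × cos 52.35° = 0.0001 × 111000 × 0.6108 ≈ 6.7803 m.
Ratio: 9.9164 / 6.7803 = cos 26.7° / cos 52.35° ≈ 1.4625.

1.463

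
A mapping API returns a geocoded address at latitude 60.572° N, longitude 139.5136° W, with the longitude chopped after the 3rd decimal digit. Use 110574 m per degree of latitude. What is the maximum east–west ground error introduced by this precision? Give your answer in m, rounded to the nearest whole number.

54 m

Truncating at 3 decimal places can drop up to a full unit in the last place, so the longitude may be off by as much as 0.001°.
Parallels shrink by cos φ, so at 60.572° a degree of longitude is 110574 × 0.4913 ≈ 54328.3 m.
East–west error: 0.001° × 54328.3 m/° ≈ 54.3283 m.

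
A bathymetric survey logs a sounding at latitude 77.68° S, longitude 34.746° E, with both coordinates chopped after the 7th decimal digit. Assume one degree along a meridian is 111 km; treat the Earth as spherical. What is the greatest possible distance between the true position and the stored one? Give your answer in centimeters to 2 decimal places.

1.13 centimeters

Truncating at 7 decimal places can drop up to a full unit in the last place, so each coordinate may be off by as much as 1e-07°.
North–south component: 1e-07° × 111000 = 0.0111 m.
Longitude error → 1e-07 × 111000 × cos 77.68° = 1e-07 × 111000 × 0.2134 ≈ 0.00236842 m.
The two errors are perpendicular, so the maximum displacement is √(0.0111² + 0.00236842²) ≈ 0.0113499 m.
That is 0.0113499 m = 1.135 cm.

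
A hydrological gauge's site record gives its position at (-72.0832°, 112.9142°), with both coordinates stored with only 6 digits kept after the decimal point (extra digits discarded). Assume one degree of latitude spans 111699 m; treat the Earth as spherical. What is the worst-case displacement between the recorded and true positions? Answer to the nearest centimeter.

12 centimeters

Truncating at 6 decimal places can drop up to a full unit in the last place, so each coordinate may be off by as much as 1e-06°.
Latitude error → 1e-06 × 111699 = 0.111699 m along the meridian.
East–west component at 72.0832°: 1e-06° × 111699 × cos 72.0832° ≈ 1e-06 × 34362.6 ≈ 0.0343626 m.
The two errors are perpendicular, so the maximum displacement is √(0.111699² + 0.0343626²) ≈ 0.116865 m.
That is 0.116865 m = 11.687 cm.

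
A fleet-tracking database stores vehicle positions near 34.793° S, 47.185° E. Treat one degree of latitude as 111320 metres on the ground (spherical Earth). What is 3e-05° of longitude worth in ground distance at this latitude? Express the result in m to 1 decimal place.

One degree of longitude here spans 111320 × cos 34.793° = 111320 × 0.8212 ≈ 91418.1 m; 3e-05° of that is 2.74254 m.

2.7 m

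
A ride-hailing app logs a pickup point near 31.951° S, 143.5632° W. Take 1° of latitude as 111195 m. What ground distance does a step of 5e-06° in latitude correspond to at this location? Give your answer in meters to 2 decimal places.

Along a meridian 5e-06° is 5e-06 × 111195 = 0.555975 m.

0.56 meters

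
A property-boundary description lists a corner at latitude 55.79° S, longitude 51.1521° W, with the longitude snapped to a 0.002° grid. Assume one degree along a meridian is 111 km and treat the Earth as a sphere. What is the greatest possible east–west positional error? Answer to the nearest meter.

62 meters

With a 0.002° grid the true value lies within half a step, ±0.002°/2 = ±0.001°, of the stored one.
At latitude 55.79° a degree of longitude spans 111000 m × cos 55.79° = 111000 × 0.5622 ≈ 62407.3 m.
East–west error: 0.001° × 62407.3 m/° ≈ 62.4073 m.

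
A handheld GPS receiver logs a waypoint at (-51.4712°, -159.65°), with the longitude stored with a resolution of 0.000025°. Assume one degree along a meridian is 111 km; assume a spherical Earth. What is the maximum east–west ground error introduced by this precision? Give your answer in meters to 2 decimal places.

With a 0.000025° grid the true value lies within half a step, ±0.000025°/2 = ±1.25e-05°, of the stored one.
At latitude 51.4712° a degree of longitude spans 111000 m × cos 51.4712° = 111000 × 0.6229 ≈ 69142.8 m.
Maximum E–W displacement: 1.25e-05 × 69142.8 = 0.864285 m.

0.86 meters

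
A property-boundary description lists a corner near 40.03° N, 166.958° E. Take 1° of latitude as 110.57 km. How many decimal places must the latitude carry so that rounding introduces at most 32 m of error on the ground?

One degree of latitude covers 110570 m.
N decimal places → at most half a unit in the last place, 0.5 × 10⁻ᴺ° = 110570/2 × 10⁻ᴺ m.
Need 0.5 × 110570 × 10⁻ᴺ ≤ 32 → 10⁻ᴺ ≤ 5.788e-04, so N ≥ 3.24.
At 3 places the error can reach 55.3 m, but 4 places keeps it to 5.53 m.

4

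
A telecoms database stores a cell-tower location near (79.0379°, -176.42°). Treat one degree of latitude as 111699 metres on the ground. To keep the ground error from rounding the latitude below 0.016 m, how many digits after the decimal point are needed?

7 decimal places

One degree of latitude covers 111699 m.
Rounding to N decimal places gives at most 0.5 × 10⁻ᴺ degrees of error, i.e. 0.5 × 10⁻ᴺ × 111699 m.
Need 0.5 × 111699 × 10⁻ᴺ ≤ 0.016 → 10⁻ᴺ ≤ 2.865e-07, so N ≥ 6.54.
N = 6 would give 0.0558 m (too coarse); N = 7 gives 0.00558 m ≤ 0.016 m.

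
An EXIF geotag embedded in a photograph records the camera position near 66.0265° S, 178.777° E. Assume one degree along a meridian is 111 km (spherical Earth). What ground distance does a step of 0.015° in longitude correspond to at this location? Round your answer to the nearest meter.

677 meters

At 66.0265° a degree of longitude is 111000 × cos 66.0265° ≈ 45100.9 m, so 0.015° corresponds to 676.513 m.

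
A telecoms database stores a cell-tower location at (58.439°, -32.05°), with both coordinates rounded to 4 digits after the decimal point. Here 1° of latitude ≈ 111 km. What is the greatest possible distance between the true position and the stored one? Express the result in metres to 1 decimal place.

6.3 metres

Rounding to 4 decimal places leaves each coordinate within ±5e-05° of the true value.
North–south component: 5e-05° × 111000 = 5.55 m.
E–W at 58.439°: 5e-05° × 111000 × cos 58.439° = 5e-05 × 111000 × 0.5234 ≈ 2.9049 m.
Worst case both components are at the extreme and orthogonal: √(5.55² + 2.9049²) ≈ 6.26426 m.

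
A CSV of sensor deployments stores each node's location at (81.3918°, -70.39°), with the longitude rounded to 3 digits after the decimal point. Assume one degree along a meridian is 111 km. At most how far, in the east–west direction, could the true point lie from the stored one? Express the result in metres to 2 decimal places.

8.31 metres

Rounding to 3 decimal places leaves the longitude within ±0.0005° of the true value.
Parallels shrink by cos φ, so at 81.3918° a degree of longitude is 111000 × 0.1497 ≈ 16614.1 m.
Maximum E–W displacement: 0.0005 × 16614.1 = 8.30707 m.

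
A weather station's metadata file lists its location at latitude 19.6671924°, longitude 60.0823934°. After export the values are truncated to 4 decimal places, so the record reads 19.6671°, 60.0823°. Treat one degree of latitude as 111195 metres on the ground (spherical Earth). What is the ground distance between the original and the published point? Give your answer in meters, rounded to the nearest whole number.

14 meters

The latitude changed by +0.0000924° and the longitude by +0.0000934°.
N–S: 0.0000924° × 111195 m/° = 10.2744 m.
East–west at this latitude: 0.0000934° × 111195 × cos 19.6671° ≈ 0.0000934 × 104708 = 9.77976 m.
Combined displacement = (10.2744² + 9.77976²)^½ ≈ 14.1848 m.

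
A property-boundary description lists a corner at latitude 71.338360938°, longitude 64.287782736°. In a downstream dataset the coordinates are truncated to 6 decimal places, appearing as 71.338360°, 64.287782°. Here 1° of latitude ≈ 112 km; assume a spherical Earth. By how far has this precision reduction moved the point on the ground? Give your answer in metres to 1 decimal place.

0.1 metres

Δlat = 71.338360938 − 71.338360 = +0.000000938°; Δlon = 64.287782736 − 64.287782 = +0.000000736°.
N–S: 0.000000938° × 112000 m/° = 0.105056 m.
E–W at 71.3384°: 0.000000736° × 112000 × cos 71.3384° = 0.000000736 × 112000 × 0.3200 ≈ 0.0263765 m.
Hypotenuse of the two orthogonal shifts: √(0.105056² + 0.0263765²) = 0.108317 m.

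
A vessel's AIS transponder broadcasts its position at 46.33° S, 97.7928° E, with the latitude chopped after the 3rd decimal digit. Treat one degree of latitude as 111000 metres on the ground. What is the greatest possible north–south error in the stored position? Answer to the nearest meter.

Truncating at 3 decimal places can drop up to a full unit in the last place, so the latitude may be off by as much as 0.001°.
So the N–S error is at most 0.001 × 111000 = 111 m.

111 meters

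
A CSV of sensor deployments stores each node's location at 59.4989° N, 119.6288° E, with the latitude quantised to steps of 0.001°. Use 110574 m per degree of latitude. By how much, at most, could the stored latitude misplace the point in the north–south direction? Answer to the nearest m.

With a 0.001° grid the true value lies within half a step, ±0.001°/2 = ±0.0005°, of the stored one.
North–south distance: 0.0005° × 110574 m/° = 55.287 m.

55 m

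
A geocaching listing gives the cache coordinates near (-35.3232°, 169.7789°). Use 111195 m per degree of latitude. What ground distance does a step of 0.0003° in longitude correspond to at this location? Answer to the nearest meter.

At 35.3232° a degree of longitude is 111195 × cos 35.3232° ≈ 90724.4 m, so 0.0003° corresponds to 27.2173 m.

27 meters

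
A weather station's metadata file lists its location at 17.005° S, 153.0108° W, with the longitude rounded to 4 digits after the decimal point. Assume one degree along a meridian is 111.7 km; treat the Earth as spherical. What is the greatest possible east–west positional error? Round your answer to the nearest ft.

18 ft

Rounding to 4 decimal places leaves the longitude within ±5e-05° of the true value.
One degree of longitude at 17.005° is 111700 × cos 17.005° ≈ 111700 × 0.9563 = 106816 m.
East–west error: 5e-05° × 106816 m/° ≈ 5.34082 m.
In feet: 5.34082 m ÷ 0.3048 ≈ 17.522 ft.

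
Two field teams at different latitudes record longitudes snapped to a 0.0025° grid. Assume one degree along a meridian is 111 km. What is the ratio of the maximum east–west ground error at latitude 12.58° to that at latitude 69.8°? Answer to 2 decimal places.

With a 0.0025° grid the true value lies within half a step, ±0.0025°/2 = ±0.00125°, of the stored one.
At 12.58°: 0.00125° × 111000 × cos 12.58° = 0.00125 × 111000 × 0.9760 ≈ 135.42 m.
At 69.8°: 0.00125° × 111000 × cos 69.8° = 0.00125 × 111000 × 0.3453 ≈ 47.91 m.
Ratio: 135.42 / 47.91 = cos 12.58° / cos 69.8° ≈ 2.8265.

2.83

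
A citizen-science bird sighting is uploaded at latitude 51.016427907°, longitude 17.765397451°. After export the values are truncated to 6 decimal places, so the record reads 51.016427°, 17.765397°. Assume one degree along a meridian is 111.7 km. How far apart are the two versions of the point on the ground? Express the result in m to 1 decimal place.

Δlat = 51.016427907 − 51.016427 = +0.000000907°; Δlon = 17.765397451 − 17.765397 = +0.000000451°.
North–south shift: 0.000000907 × 111700 = 0.101312 m.
East–west at this latitude: 0.000000451° × 111700 × cos 51.0164° ≈ 0.000000451 × 70270.2 = 0.0316919 m.
Distance: √(0.101312² + 0.0316919²) ≈ 0.106153 m.

0.1 m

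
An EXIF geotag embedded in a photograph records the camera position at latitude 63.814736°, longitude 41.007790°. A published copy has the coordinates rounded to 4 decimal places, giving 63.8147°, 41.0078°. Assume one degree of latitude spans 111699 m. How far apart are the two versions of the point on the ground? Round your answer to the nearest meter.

Δlat = 63.814736 − 63.8147 = +0.000036°; Δlon = 41.007790 − 41.0078 = -0.000010°.
North–south shift: 0.000036 × 111699 = 4.02116 m.
East–west at this latitude: -0.000010° × 111699 × cos 63.8147° ≈ -0.000010 × 49290 = -0.4929 m.
Distance: √(4.02116² + 0.4929²) ≈ 4.05126 m.

4 meters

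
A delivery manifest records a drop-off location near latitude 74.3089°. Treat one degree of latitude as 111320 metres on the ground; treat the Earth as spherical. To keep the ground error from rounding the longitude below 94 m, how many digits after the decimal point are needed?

3 decimal places

At 74.3089° one degree of longitude covers 111320 × cos 74.3089° ≈ 111320 × 0.2705 ≈ 30106.6 m.
Rounding to N decimal places gives at most 0.5 × 10⁻ᴺ degrees of error, i.e. 0.5 × 10⁻ᴺ × 30106.6 m.
Need 0.5 × 30106.6 × 10⁻ᴺ ≤ 94 → 10⁻ᴺ ≤ 6.244e-03, so N ≥ 2.20.
At 2 places the error can reach 151 m, but 3 places keeps it to 15.1 m.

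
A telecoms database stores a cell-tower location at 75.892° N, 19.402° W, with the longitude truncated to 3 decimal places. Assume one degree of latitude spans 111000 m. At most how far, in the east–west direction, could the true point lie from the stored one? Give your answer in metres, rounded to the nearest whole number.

Truncating at 3 decimal places can drop up to a full unit in the last place, so the longitude may be off by as much as 0.001°.
Parallels shrink by cos φ, so at 75.892° a degree of longitude is 111000 × 0.2438 ≈ 27056.3 m.
Maximum E–W displacement: 0.001 × 27056.3 = 27.0563 m.

27 metres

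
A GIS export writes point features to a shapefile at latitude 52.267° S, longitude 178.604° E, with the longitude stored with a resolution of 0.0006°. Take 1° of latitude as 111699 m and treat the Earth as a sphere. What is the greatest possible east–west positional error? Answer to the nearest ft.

67 ft

With a 0.0006° grid the true value lies within half a step, ±0.0006°/2 = ±0.0003°, of the stored one.
One degree of longitude at 52.267° is 111699 × cos 52.267° ≈ 111699 × 0.6120 = 68357.9 m.
Maximum E–W displacement: 0.0003 × 68357.9 = 20.5074 m.
In feet: 20.5074 m ÷ 0.3048 ≈ 67.281 ft.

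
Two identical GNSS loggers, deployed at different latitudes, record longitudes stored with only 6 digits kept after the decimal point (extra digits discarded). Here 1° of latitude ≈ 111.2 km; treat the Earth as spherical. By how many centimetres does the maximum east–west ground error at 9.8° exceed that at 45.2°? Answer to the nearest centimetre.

Truncating at 6 decimal places can drop up to a full unit in the last place, so the longitude may be off by as much as 1e-06°.
Error at 9.8° = 1e-06° × 111200 × cos 9.8° ≈ 0.1112 × 0.9854 = 0.10958 m.
Error at 45.2° = 1e-06° × 111200 × cos 45.2° ≈ 0.1112 × 0.7046 = 0.078355 m.
So the lower-latitude error exceeds the higher by 0.10958 − 0.078355 = 0.031222 m.
That is 0.031222 m = 3.1222 cm.

3 centimetres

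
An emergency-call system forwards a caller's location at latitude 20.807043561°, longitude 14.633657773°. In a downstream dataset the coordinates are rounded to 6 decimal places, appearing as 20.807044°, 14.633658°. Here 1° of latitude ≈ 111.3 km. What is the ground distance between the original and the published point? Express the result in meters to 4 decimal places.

0.0543 meters

The latitude changed by -0.000000439° and the longitude by -0.000000227°.
N–S: -0.000000439° × 111300 m/° = -0.0488607 m.
E–W at 20.807°: -0.000000227° × 111300 × cos 20.807° = -0.000000227 × 111300 × 0.9348 ≈ -0.0236174 m.
Combined displacement = (0.0488607² + 0.0236174²)^½ ≈ 0.0542692 m.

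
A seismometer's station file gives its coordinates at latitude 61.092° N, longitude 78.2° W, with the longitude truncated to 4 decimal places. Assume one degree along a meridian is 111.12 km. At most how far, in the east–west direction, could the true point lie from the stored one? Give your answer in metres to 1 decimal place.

5.4 metres

Truncating at 4 decimal places can drop up to a full unit in the last place, so the longitude may be off by as much as 0.0001°.
At latitude 61.092° a degree of longitude spans 111120 m × cos 61.092° = 111120 × 0.4834 ≈ 53715.9 m.
East–west error: 0.0001° × 53715.9 m/° ≈ 5.37159 m.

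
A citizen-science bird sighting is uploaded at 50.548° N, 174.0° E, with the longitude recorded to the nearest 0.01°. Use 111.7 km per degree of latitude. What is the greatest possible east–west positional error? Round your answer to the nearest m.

Rounding to 2 decimal places leaves the longitude within ±0.005° of the true value.
One degree of longitude at 50.548° is 111700 × cos 50.548° ≈ 111700 × 0.6354 = 70977.7 m.
So at most 0.005° × 70977.7 ≈ 354.889 m east–west.

355 m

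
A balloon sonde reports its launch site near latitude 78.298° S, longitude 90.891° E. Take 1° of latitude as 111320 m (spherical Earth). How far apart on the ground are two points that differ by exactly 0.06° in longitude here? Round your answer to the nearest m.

0.06° of longitude at 78.298° is 0.06 × 111320 × cos 78.298° ≈ 0.06 × 22578.1 = 1354.69 m.

1355 m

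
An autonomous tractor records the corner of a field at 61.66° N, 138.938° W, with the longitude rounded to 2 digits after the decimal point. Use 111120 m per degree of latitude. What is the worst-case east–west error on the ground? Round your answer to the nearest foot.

865 feet

Rounding to 2 decimal places leaves the longitude within ±0.005° of the true value.
One degree of longitude at 61.66° is 111120 × cos 61.66° ≈ 111120 × 0.4747 = 52749 m.
Maximum E–W displacement: 0.005 × 52749 = 263.745 m.
In feet: 263.745 m ÷ 0.3048 ≈ 865.3 ft.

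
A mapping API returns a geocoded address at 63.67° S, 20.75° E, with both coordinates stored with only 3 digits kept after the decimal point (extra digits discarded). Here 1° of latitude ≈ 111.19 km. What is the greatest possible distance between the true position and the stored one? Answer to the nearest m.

122 m

Truncating at 3 decimal places can drop up to a full unit in the last place, so each coordinate may be off by as much as 0.001°.
Latitude error → 0.001 × 111190 = 111.19 m along the meridian.
E–W at 63.67°: 0.001° × 111190 × cos 63.67° = 0.001 × 111190 × 0.4435 ≈ 49.3173 m.
Combining orthogonally: (111.19² + 49.3173²)^½ ≈ 121.636 m.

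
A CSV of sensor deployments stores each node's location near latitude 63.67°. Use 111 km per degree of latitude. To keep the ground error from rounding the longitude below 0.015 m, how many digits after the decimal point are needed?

At 63.67° one degree of longitude covers 111000 × cos 63.67° ≈ 111000 × 0.4435 ≈ 49233 m.
Rounding to N decimal places gives at most 0.5 × 10⁻ᴺ degrees of error, i.e. 0.5 × 10⁻ᴺ × 49233 m.
Setting 24616.5 × 10⁻ᴺ ≤ 0.015 gives 10ᴺ ≥ 1.641e+06, i.e. N ≥ 6.22.
N = 6 would give 0.0246 m (too coarse); N = 7 gives 0.00246 m ≤ 0.015 m.

7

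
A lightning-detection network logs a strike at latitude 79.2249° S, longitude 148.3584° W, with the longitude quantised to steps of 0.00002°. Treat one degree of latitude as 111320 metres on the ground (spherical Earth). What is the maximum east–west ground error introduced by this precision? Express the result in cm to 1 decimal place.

20.8 cm

With a 0.00002° grid the true value lies within half a step, ±0.00002°/2 = ±1e-05°, of the stored one.
Parallels shrink by cos φ, so at 79.2249° a degree of longitude is 111320 × 0.1870 ≈ 20811.8 m.
East–west error: 1e-05° × 20811.8 m/° ≈ 0.208118 m.
That is 0.208118 m = 20.812 cm.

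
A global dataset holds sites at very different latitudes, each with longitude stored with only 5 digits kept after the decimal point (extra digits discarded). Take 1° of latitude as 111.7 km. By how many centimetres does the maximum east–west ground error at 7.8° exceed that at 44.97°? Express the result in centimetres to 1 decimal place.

31.6 centimetres

Truncating at 5 decimal places can drop up to a full unit in the last place, so the longitude may be off by as much as 1e-05°.
Error at 7.8° = 1e-05° × 111700 × cos 7.8° ≈ 1.117 × 0.9907 = 1.1067 m.
At 44.97°: 1e-05° × 111700 × cos 44.97° = 1e-05 × 111700 × 0.7075 ≈ 0.79025 m.
So the lower-latitude error exceeds the higher by 1.1067 − 0.79025 = 0.31641 m.
That is 0.316414 m = 31.641 cm.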